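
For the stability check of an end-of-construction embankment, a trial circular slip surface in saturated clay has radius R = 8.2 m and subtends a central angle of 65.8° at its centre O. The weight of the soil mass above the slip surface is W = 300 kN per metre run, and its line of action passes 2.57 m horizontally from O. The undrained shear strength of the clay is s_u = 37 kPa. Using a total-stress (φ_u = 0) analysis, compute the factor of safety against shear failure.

FS = 3.71

Taking moments about the centre O, the resisting moment is provided by the undrained shear strength acting along the arc:
Arc length L_a = R·θ = 8.2·(65.8°·π/180) = 8.2·1.1484 = 9.42 m
M_R = s_u·L_a·R = 37·9.42·8.2 = 2857.1 kN·m/m
M_D = W·d = 300·2.57 = 771.0 kN·m/m
FS = M_R / M_D = 2857.1 / 771.0 = 3.706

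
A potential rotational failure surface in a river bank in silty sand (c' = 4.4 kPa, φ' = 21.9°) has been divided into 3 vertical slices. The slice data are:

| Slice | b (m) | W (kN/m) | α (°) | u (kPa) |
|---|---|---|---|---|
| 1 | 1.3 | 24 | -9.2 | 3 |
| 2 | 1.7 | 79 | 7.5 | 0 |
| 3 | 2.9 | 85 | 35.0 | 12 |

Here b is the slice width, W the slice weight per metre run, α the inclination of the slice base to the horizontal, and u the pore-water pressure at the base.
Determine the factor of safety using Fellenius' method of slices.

FS = 1.43

Ordinary method of slices: FS = Σ[c'·Δl_i + (W_i cosα_i − u_i·Δl_i)·tanφ'] / Σ W_i sinα_i, with Δl_i = b_i / cosα_i.
Slice 1: Δl = 1.3/cos(-9.2°) = 1.317 m; N'_1 = 24·cos(-9.2°) − 3·1.317 = 19.7; c'Δl = 5.79; W sinα = -3.8
Slice 2: Δl = 1.7/cos7.5° = 1.715 m; N'_2 = 79·cos7.5° − 0·1.715 = 78.3; c'Δl = 7.54; W sinα = 10.3
Slice 3: Δl = 2.9/cos35.0° = 3.540 m; N'_3 = 85·cos35.0° − 12·3.540 = 27.1; c'Δl = 15.58; W sinα = 48.8
Σc'Δl = 28.9 kN/m; ΣN' = 125.2 kN/m; ΣW sinα = 55.2 kN/m
Resisting = 28.9 + 125.2·tan21.9° = 28.9 + 50.3 = 79.3 kN/m
FS = 79.3 / 55.2 = 1.435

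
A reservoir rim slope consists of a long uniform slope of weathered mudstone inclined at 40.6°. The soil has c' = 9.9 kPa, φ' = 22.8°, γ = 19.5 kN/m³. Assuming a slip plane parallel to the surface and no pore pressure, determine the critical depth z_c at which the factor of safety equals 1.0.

z_c = 2.02 m

Setting FS = 1.00 in FS = [c' + γz cos²β tanφ'] / [γz sinβ cosβ] and solving for z:
z = c' / [γ cosβ (FS·sinβ − cosβ·tanφ')]
  = 9.9 / [19.5·cos40.6°·(1.00·sin40.6° − cos40.6°·tan22.8°)]
  = 9.9 / [19.5·0.7593·(1.00·0.6508 − 0.7593·0.4204)]
  = 9.9 / 4.9097 = 2.016 m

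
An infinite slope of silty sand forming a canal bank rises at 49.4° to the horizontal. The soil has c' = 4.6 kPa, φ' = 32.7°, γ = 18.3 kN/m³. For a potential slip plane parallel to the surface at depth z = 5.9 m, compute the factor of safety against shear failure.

For an infinite slope with a slip plane parallel to the surface (no pore pressure): FS = [c' + γz cos²β tanφ'] / [γz sinβ cosβ].
γz = 18.3·5.9 = 107.97 kN/m²
Numerator = 4.6 + 107.97·cos²49.4°·tan32.7° = 4.6 + 107.97·0.4235·0.6420 = 33.956 kPa
Denominator = 107.97·sin49.4°·cos49.4° = 107.97·0.7593·0.6508 = 53.350 kPa
FS = 33.956 / 53.350 = 0.636

FS = 0.64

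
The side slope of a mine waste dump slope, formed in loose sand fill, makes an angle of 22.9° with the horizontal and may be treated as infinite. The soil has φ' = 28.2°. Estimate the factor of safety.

FS = 1.27

For a dry cohesionless infinite slope the factor of safety is FS = tanφ' / tanβ.
FS = tan28.2° / tan22.9° = 0.5362 / 0.4224 = 1.269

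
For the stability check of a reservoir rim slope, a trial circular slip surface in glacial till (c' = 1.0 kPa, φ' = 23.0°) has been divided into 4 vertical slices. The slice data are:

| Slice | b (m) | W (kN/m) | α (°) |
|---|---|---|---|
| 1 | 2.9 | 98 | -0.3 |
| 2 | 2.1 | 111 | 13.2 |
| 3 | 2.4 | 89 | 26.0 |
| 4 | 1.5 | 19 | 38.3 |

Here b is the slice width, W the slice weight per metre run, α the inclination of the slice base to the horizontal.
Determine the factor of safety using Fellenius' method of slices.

FS = 1.82

Ordinary method of slices: FS = Σ[c'·Δl_i + (W_i cosα_i)·tanφ'] / Σ W_i sinα_i, with Δl_i = b_i / cosα_i.
Slice 1: Δl = 2.9/cos(-0.3°) = 2.900 m; N'_1 = 98·cos(-0.3°) = 98.0; c'Δl = 2.90; W sinα = -0.5
Slice 2: Δl = 2.1/cos13.2° = 2.157 m; N'_2 = 111·cos13.2° = 108.1; c'Δl = 2.16; W sinα = 25.3
Slice 3: Δl = 2.4/cos26.0° = 2.670 m; N'_3 = 89·cos26.0° = 80.0; c'Δl = 2.67; W sinα = 39.0
Slice 4: Δl = 1.5/cos38.3° = 1.911 m; N'_4 = 19·cos38.3° = 14.9; c'Δl = 1.91; W sinα = 11.8
Σc'Δl = 9.6 kN/m; ΣN' = 301.0 kN/m; ΣW sinα = 75.6 kN/m
Resisting = 9.6 + 301.0·tan23.0° = 9.6 + 127.8 = 137.4 kN/m
FS = 137.4 / 75.6 = 1.817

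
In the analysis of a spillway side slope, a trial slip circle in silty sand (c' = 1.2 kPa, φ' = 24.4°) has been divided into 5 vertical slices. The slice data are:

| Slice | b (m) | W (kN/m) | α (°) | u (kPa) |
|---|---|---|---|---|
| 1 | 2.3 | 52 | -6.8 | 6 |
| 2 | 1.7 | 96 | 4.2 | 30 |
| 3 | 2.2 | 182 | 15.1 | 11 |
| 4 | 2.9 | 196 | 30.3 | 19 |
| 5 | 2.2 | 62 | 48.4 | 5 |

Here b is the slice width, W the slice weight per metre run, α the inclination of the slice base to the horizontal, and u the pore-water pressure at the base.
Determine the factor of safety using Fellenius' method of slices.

Ordinary method of slices: FS = Σ[c'·Δl_i + (W_i cosα_i − u_i·Δl_i)·tanφ'] / Σ W_i sinα_i, with Δl_i = b_i / cosα_i.
Slice 1: Δl = 2.3/cos(-6.8°) = 2.316 m; N'_1 = 52·cos(-6.8°) − 6·2.316 = 37.7; c'Δl = 2.78; W sinα = -6.2
Slice 2: Δl = 1.7/cos4.2° = 1.705 m; N'_2 = 96·cos4.2° − 30·1.705 = 44.6; c'Δl = 2.05; W sinα = 7.0
Slice 3: Δl = 2.2/cos15.1° = 2.279 m; N'_3 = 182·cos15.1° − 11·2.279 = 150.7; c'Δl = 2.73; W sinα = 47.4
Slice 4: Δl = 2.9/cos30.3° = 3.359 m; N'_4 = 196·cos30.3° − 19·3.359 = 105.4; c'Δl = 4.03; W sinα = 98.9
Slice 5: Δl = 2.2/cos48.4° = 3.314 m; N'_5 = 62·cos48.4° − 5·3.314 = 24.6; c'Δl = 3.98; W sinα = 46.4
Σc'Δl = 15.6 kN/m; ΣN' = 363.0 kN/m; ΣW sinα = 193.5 kN/m
Resisting = 15.6 + 363.0·tan24.4° = 15.6 + 164.7 = 180.2 kN/m
FS = 180.2 / 193.5 = 0.931

FS = 0.93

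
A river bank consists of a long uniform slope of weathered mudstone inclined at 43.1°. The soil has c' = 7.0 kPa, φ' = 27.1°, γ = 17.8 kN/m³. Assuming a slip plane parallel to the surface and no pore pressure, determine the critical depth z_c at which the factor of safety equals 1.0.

Setting FS = 1.00 in FS = [c' + γz cos²β tanφ'] / [γz sinβ cosβ] and solving for z:
z = c' / [γ cosβ (FS·sinβ − cosβ·tanφ')]
  = 7.0 / [17.8·cos43.1°·(1.00·sin43.1° − cos43.1°·tan27.1°)]
  = 7.0 / [17.8·0.7302·(1.00·0.6833 − 0.7302·0.5117)]
  = 7.0 / 4.0242 = 1.739 m

z_c = 1.74 m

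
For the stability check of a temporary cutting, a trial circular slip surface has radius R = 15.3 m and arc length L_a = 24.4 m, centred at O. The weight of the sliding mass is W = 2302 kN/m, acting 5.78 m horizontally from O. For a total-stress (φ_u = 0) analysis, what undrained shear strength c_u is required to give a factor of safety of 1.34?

c_u = 47.8 kPa

FS = c_u·L_a·R / (W·d), so c_u = FS·W·d / (L_a·R).
c_u = 1.34·2302·5.78 / (24.40·15.3) = 17829.5 / 373.32 = 47.76 kPa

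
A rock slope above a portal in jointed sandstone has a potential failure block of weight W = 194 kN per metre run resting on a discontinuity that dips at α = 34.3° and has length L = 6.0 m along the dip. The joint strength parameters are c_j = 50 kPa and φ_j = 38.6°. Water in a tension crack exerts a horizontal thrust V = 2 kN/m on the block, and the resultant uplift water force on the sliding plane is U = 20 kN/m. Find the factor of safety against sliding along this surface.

FS = 3.70

Resolving the block weight along and normal to the plane and applying the Mohr–Coulomb strength on the joint:
N' = W cosα − U − V sinα = 194·cos34.3° − 20 − 2·sin34.3° = 139.1 kN/m
Driving force T = W sinα + V cosα = 194·sin34.3° + 2·cos34.3° = 111.0 kN/m
Resisting force R = c_j·L + N'·tanφ_j = 50·6.0 + 139.1·tan38.6° = 300.0 + 111.1 = 411.1 kN/m
FS = R / T = 411.1 / 111.0 = 3.704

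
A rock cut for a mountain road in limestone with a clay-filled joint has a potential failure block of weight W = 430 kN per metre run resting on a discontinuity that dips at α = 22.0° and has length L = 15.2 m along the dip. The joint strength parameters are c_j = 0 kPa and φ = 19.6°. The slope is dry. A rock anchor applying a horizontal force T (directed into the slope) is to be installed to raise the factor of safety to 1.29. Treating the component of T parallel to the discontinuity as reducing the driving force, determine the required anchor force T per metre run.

Resolving forces along and normal to the sliding plane, with the horizontal anchor force T adding T·sinα to the effective normal force and T·cosα acting up the plane against the driving force:
FS = [c_jL + (W cosα + T sinα) tanφ] / [W sinα − T cosα]
Without the anchor: N' = 398.7 kN/m, driving T_d = 161.1 kN/m, resisting R = 0·15.2 + 398.7·tan19.6° = 142.0 kN/m, FS = 0.88.
Setting FS = 1.29 and solving for T:
1.29·(161.1 − T cos22.0°) = 142.0 + T sin22.0°·tan19.6°
T·(sin22.0°·tan19.6° + 1.29·cos22.0°) = 1.29·161.1 − 142.0
T·(0.3746·0.3561 + 1.29·0.9272) = 207.8 − 142.0 = 65.8
T·1.3295 = 65.8
T = 49.5 kN/m

T = 50 kN/m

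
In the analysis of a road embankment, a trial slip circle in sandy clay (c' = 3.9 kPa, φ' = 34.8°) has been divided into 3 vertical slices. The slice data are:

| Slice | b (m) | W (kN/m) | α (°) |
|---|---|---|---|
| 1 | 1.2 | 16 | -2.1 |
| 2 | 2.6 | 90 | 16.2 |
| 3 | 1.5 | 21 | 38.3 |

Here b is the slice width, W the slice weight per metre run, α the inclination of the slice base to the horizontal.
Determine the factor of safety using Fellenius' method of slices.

FS = 2.81

Ordinary method of slices: FS = Σ[c'·Δl_i + (W_i cosα_i)·tanφ'] / Σ W_i sinα_i, with Δl_i = b_i / cosα_i.
Slice 1: Δl = 1.2/cos(-2.1°) = 1.201 m; N'_1 = 16·cos(-2.1°) = 16.0; c'Δl = 4.68; W sinα = -0.6
Slice 2: Δl = 2.6/cos16.2° = 2.708 m; N'_2 = 90·cos16.2° = 86.4; c'Δl = 10.56; W sinα = 25.1
Slice 3: Δl = 1.5/cos38.3° = 1.911 m; N'_3 = 21·cos38.3° = 16.5; c'Δl = 7.45; W sinα = 13.0
Σc'Δl = 22.7 kN/m; ΣN' = 118.9 kN/m; ΣW sinα = 37.5 kN/m
Resisting = 22.7 + 118.9·tan34.8° = 22.7 + 82.6 = 105.3 kN/m
FS = 105.3 / 37.5 = 2.806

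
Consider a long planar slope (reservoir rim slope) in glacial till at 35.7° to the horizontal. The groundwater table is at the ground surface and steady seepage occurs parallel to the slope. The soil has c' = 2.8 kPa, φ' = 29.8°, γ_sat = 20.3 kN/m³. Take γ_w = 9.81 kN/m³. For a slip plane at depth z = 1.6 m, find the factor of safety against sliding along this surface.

FS = 0.59

With seepage parallel to the slope and the water table at the surface, the effective normal stress on the slip plane uses the buoyant unit weight γ' = γ_sat − γ_w while the driving shear stress uses γ_sat:
FS = [c' + γ' z cos²β tanφ'] / [γ_sat z sinβ cosβ]
γ' = 20.3 − 9.81 = 10.49 kN/m³
Numerator = 2.8 + 10.49·1.6·cos²35.7°·tan29.8° = 2.8 + 10.49·1.6·0.6595·0.5727 = 9.139 kPa
Denominator = 20.3·1.6·sin35.7°·cos35.7° = 20.3·1.6·0.5835·0.8121 = 15.392 kPa
FS = 9.139 / 15.392 = 0.594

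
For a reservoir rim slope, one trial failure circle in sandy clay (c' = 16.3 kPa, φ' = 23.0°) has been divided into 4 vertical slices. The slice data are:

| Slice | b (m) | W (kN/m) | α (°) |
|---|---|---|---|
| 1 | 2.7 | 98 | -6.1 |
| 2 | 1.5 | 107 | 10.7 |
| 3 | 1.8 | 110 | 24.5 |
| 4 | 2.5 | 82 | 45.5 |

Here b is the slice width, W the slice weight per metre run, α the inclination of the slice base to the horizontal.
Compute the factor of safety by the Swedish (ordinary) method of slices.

Ordinary method of slices: FS = Σ[c'·Δl_i + (W_i cosα_i)·tanφ'] / Σ W_i sinα_i, with Δl_i = b_i / cosα_i.
Slice 1: Δl = 2.7/cos(-6.1°) = 2.715 m; N'_1 = 98·cos(-6.1°) = 97.4; c'Δl = 44.26; W sinα = -10.4
Slice 2: Δl = 1.5/cos10.7° = 1.527 m; N'_2 = 107·cos10.7° = 105.1; c'Δl = 24.88; W sinα = 19.9
Slice 3: Δl = 1.8/cos24.5° = 1.978 m; N'_3 = 110·cos24.5° = 100.1; c'Δl = 32.24; W sinα = 45.6
Slice 4: Δl = 2.5/cos45.5° = 3.567 m; N'_4 = 82·cos45.5° = 57.5; c'Δl = 58.14; W sinα = 58.5
Σc'Δl = 159.5 kN/m; ΣN' = 360.2 kN/m; ΣW sinα = 113.6 kN/m
Resisting = 159.5 + 360.2·tan23.0° = 159.5 + 152.9 = 312.4 kN/m
FS = 312.4 / 113.6 = 2.751

FS = 2.75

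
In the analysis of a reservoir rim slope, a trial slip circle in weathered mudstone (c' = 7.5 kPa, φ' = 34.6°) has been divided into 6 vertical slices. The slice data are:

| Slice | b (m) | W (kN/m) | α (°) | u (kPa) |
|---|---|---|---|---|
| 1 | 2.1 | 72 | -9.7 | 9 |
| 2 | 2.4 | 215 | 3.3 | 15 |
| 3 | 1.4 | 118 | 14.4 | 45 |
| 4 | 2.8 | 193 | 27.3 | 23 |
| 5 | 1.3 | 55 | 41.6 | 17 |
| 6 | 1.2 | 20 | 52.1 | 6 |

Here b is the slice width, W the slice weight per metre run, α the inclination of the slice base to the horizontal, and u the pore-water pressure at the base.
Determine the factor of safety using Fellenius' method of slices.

Ordinary method of slices: FS = Σ[c'·Δl_i + (W_i cosα_i − u_i·Δl_i)·tanφ'] / Σ W_i sinα_i, with Δl_i = b_i / cosα_i.
Slice 1: Δl = 2.1/cos(-9.7°) = 2.130 m; N'_1 = 72·cos(-9.7°) − 9·2.130 = 51.8; c'Δl = 15.98; W sinα = -12.1
Slice 2: Δl = 2.4/cos3.3° = 2.404 m; N'_2 = 215·cos3.3° − 15·2.404 = 178.6; c'Δl = 18.03; W sinα = 12.4
Slice 3: Δl = 1.4/cos14.4° = 1.445 m; N'_3 = 118·cos14.4° − 45·1.445 = 49.2; c'Δl = 10.84; W sinα = 29.3
Slice 4: Δl = 2.8/cos27.3° = 3.151 m; N'_4 = 193·cos27.3° − 23·3.151 = 99.0; c'Δl = 23.63; W sinα = 88.5
Slice 5: Δl = 1.3/cos41.6° = 1.738 m; N'_5 = 55·cos41.6° − 17·1.738 = 11.6; c'Δl = 13.04; W sinα = 36.5
Slice 6: Δl = 1.2/cos52.1° = 1.953 m; N'_6 = 20·cos52.1° − 6·1.953 = 0.6; c'Δl = 14.65; W sinα = 15.8
Σc'Δl = 96.2 kN/m; ΣN' = 390.8 kN/m; ΣW sinα = 170.4 kN/m
Resisting = 96.2 + 390.8·tan34.6° = 96.2 + 269.6 = 365.8 kN/m
FS = 365.8 / 170.4 = 2.146

FS = 2.15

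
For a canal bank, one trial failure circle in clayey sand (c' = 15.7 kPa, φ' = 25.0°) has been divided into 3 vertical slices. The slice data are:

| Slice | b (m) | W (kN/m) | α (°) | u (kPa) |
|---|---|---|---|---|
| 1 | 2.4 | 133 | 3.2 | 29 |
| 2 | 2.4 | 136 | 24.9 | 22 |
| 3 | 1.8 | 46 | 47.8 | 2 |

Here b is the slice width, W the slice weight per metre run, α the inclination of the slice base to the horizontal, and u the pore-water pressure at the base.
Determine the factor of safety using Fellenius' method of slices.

Ordinary method of slices: FS = Σ[c'·Δl_i + (W_i cosα_i − u_i·Δl_i)·tanφ'] / Σ W_i sinα_i, with Δl_i = b_i / cosα_i.
Slice 1: Δl = 2.4/cos3.2° = 2.404 m; N'_1 = 133·cos3.2° − 29·2.404 = 63.1; c'Δl = 37.74; W sinα = 7.4
Slice 2: Δl = 2.4/cos24.9° = 2.646 m; N'_2 = 136·cos24.9° − 22·2.646 = 65.1; c'Δl = 41.54; W sinα = 57.3
Slice 3: Δl = 1.8/cos47.8° = 2.680 m; N'_3 = 46·cos47.8° − 2·2.680 = 25.5; c'Δl = 42.07; W sinα = 34.1
Σc'Δl = 121.4 kN/m; ΣN' = 153.8 kN/m; ΣW sinα = 98.8 kN/m
Resisting = 121.4 + 153.8·tan25.0° = 121.4 + 71.7 = 193.1 kN/m
FS = 193.1 / 98.8 = 1.955

FS = 1.95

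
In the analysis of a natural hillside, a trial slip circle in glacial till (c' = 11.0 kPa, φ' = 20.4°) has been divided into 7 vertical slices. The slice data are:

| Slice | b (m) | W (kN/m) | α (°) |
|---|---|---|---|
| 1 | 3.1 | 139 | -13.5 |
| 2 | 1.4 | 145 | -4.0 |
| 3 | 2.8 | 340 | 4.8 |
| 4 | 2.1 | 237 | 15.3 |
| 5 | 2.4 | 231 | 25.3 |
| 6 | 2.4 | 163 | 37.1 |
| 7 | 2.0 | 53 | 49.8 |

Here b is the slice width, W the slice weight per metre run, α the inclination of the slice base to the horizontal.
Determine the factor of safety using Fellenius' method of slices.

Ordinary method of slices: FS = Σ[c'·Δl_i + (W_i cosα_i)·tanφ'] / Σ W_i sinα_i, with Δl_i = b_i / cosα_i.
Slice 1: Δl = 3.1/cos(-13.5°) = 3.188 m; N'_1 = 139·cos(-13.5°) = 135.2; c'Δl = 35.07; W sinα = -32.4
Slice 2: Δl = 1.4/cos(-4.0°) = 1.403 m; N'_2 = 145·cos(-4.0°) = 144.6; c'Δl = 15.44; W sinα = -10.1
Slice 3: Δl = 2.8/cos4.8° = 2.810 m; N'_3 = 340·cos4.8° = 338.8; c'Δl = 30.91; W sinα = 28.5
Slice 4: Δl = 2.1/cos15.3° = 2.177 m; N'_4 = 237·cos15.3° = 228.6; c'Δl = 23.95; W sinα = 62.5
Slice 5: Δl = 2.4/cos25.3° = 2.655 m; N'_5 = 231·cos25.3° = 208.8; c'Δl = 29.20; W sinα = 98.7
Slice 6: Δl = 2.4/cos37.1° = 3.009 m; N'_6 = 163·cos37.1° = 130.0; c'Δl = 33.10; W sinα = 98.3
Slice 7: Δl = 2.0/cos49.8° = 3.099 m; N'_7 = 53·cos49.8° = 34.2; c'Δl = 34.08; W sinα = 40.5
Σc'Δl = 201.7 kN/m; ΣN' = 1220.3 kN/m; ΣW sinα = 285.9 kN/m
Resisting = 201.7 + 1220.3·tan20.4° = 201.7 + 453.8 = 655.6 kN/m
FS = 655.6 / 285.9 = 2.293

FS = 2.29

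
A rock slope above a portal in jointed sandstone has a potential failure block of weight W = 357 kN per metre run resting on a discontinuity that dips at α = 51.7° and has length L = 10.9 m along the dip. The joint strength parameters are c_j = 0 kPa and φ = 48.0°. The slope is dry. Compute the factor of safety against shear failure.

FS = 0.88

Resolving the block weight along and normal to the plane and applying the Mohr–Coulomb strength on the joint:
N' = W cosα = 357·cos51.7° = 221.3 kN/m
Driving force T = W sinα = 357·sin51.7° = 280.2 kN/m
Resisting force R = c_j·L + N'·tanφ = 0·10.9 + 221.3·tan48.0° = 0.0 + 245.7 = 245.7 kN/m
FS = R / T = 245.7 / 280.2 = 0.877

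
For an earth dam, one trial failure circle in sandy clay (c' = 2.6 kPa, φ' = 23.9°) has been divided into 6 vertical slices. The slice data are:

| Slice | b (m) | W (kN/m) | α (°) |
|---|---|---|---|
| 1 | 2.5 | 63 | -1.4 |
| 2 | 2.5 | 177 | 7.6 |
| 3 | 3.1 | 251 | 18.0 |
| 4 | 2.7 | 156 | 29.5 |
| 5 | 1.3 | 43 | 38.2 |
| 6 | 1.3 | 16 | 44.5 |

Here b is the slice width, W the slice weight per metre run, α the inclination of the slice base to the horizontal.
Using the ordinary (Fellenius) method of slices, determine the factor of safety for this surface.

Ordinary method of slices: FS = Σ[c'·Δl_i + (W_i cosα_i)·tanφ'] / Σ W_i sinα_i, with Δl_i = b_i / cosα_i.
Slice 1: Δl = 2.5/cos(-1.4°) = 2.501 m; N'_1 = 63·cos(-1.4°) = 63.0; c'Δl = 6.50; W sinα = -1.5
Slice 2: Δl = 2.5/cos7.6° = 2.522 m; N'_2 = 177·cos7.6° = 175.4; c'Δl = 6.56; W sinα = 23.4
Slice 3: Δl = 3.1/cos18.0° = 3.260 m; N'_3 = 251·cos18.0° = 238.7; c'Δl = 8.47; W sinα = 77.6
Slice 4: Δl = 2.7/cos29.5° = 3.102 m; N'_4 = 156·cos29.5° = 135.8; c'Δl = 8.07; W sinα = 76.8
Slice 5: Δl = 1.3/cos38.2° = 1.654 m; N'_5 = 43·cos38.2° = 33.8; c'Δl = 4.30; W sinα = 26.6
Slice 6: Δl = 1.3/cos44.5° = 1.823 m; N'_6 = 16·cos44.5° = 11.4; c'Δl = 4.74; W sinα = 11.2
Σc'Δl = 38.6 kN/m; ΣN' = 658.1 kN/m; ΣW sinα = 214.1 kN/m
Resisting = 38.6 + 658.1·tan23.9° = 38.6 + 291.6 = 330.3 kN/m
FS = 330.3 / 214.1 = 1.543

FS = 1.54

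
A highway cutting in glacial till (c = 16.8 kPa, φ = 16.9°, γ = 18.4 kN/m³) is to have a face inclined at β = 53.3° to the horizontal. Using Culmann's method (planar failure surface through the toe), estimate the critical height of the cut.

Culmann's analysis gives the critical failure plane at α_cr = (β + φ)/2 = (53.3 + 16.9)/2 = 35.1°, and the critical height
H_c = (4c/γ) · sinβ cosφ / [1 − cos(β − φ)]
    = (4·16.8/18.4) · sin53.3°·cos16.9° / [1 − cos(36.4°)]
    = 3.652 · 0.8018·0.9568 / [1 − 0.8049]
    = 3.652 · 0.7671 / 0.1951
    = 14.36 m

H_c = 14.36 m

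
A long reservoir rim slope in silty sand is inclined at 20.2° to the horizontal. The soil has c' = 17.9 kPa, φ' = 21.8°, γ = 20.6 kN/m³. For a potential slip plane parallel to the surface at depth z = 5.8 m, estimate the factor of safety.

For an infinite slope with a slip plane parallel to the surface (no pore pressure): FS = [c' + γz cos²β tanφ'] / [γz sinβ cosβ].
γz = 20.6·5.8 = 119.48 kN/m²
Numerator = 17.9 + 119.48·cos²20.2°·tan21.8° = 17.9 + 119.48·0.8808·0.4000 = 59.991 kPa
Denominator = 119.48·sin20.2°·cos20.2° = 119.48·0.3453·0.9385 = 38.719 kPa
FS = 59.991 / 38.719 = 1.549

FS = 1.55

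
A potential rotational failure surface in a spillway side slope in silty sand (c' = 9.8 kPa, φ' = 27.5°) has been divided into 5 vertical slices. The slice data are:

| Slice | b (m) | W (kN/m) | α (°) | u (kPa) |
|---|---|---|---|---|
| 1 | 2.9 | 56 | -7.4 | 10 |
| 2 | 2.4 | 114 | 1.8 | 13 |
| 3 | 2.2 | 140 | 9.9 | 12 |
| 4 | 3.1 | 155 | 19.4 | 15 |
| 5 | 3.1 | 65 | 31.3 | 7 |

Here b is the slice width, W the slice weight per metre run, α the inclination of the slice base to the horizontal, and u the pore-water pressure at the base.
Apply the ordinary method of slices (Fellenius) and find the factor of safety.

FS = 3.05

Ordinary method of slices: FS = Σ[c'·Δl_i + (W_i cosα_i − u_i·Δl_i)·tanφ'] / Σ W_i sinα_i, with Δl_i = b_i / cosα_i.
Slice 1: Δl = 2.9/cos(-7.4°) = 2.924 m; N'_1 = 56·cos(-7.4°) − 10·2.924 = 26.3; c'Δl = 28.66; W sinα = -7.2
Slice 2: Δl = 2.4/cos1.8° = 2.401 m; N'_2 = 114·cos1.8° − 13·2.401 = 82.7; c'Δl = 23.53; W sinα = 3.6
Slice 3: Δl = 2.2/cos9.9° = 2.233 m; N'_3 = 140·cos9.9° − 12·2.233 = 111.1; c'Δl = 21.89; W sinα = 24.1
Slice 4: Δl = 3.1/cos19.4° = 3.287 m; N'_4 = 155·cos19.4° − 15·3.287 = 96.9; c'Δl = 32.21; W sinα = 51.5
Slice 5: Δl = 3.1/cos31.3° = 3.628 m; N'_5 = 65·cos31.3° − 7·3.628 = 30.1; c'Δl = 35.55; W sinα = 33.8
Σc'Δl = 141.8 kN/m; ΣN' = 347.2 kN/m; ΣW sinα = 105.7 kN/m
Resisting = 141.8 + 347.2·tan27.5° = 141.8 + 180.7 = 322.6 kN/m
FS = 322.6 / 105.7 = 3.052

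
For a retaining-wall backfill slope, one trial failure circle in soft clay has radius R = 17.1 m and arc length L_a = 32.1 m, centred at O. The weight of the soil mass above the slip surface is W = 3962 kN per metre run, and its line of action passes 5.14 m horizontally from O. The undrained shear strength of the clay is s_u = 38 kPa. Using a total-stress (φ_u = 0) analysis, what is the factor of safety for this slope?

FS = 1.02

Taking moments about the centre O, the resisting moment is provided by the undrained shear strength acting along the arc:
M_R = s_u·L_a·R = 38·32.10·17.1 = 20858.6 kN·m/m
M_D = W·d = 3962·5.14 = 20364.7 kN·m/m
FS = M_R / M_D = 20858.6 / 20364.7 = 1.024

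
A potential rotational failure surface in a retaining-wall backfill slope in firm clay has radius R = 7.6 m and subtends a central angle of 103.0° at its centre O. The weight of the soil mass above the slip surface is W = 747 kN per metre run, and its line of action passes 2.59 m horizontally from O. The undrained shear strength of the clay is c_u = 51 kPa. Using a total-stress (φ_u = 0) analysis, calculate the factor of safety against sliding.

Taking moments about the centre O, the resisting moment is provided by the undrained shear strength acting along the arc:
Arc length L_a = R·θ = 7.6·(103.0°·π/180) = 7.6·1.7977 = 13.66 m
M_R = c_u·L_a·R = 51·13.66·7.6 = 5295.6 kN·m/m
M_D = W·d = 747·2.59 = 1934.7 kN·m/m
FS = M_R / M_D = 5295.6 / 1934.7 = 2.737

FS = 2.74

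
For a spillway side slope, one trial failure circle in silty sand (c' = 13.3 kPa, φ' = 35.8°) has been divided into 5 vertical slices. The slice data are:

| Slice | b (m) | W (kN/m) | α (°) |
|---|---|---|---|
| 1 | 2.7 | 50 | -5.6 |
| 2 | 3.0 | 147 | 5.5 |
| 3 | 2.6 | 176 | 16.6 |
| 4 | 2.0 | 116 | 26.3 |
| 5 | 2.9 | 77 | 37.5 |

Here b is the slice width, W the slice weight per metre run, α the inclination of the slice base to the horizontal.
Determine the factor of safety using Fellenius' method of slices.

Ordinary method of slices: FS = Σ[c'·Δl_i + (W_i cosα_i)·tanφ'] / Σ W_i sinα_i, with Δl_i = b_i / cosα_i.
Slice 1: Δl = 2.7/cos(-5.6°) = 2.713 m; N'_1 = 50·cos(-5.6°) = 49.8; c'Δl = 36.08; W sinα = -4.9
Slice 2: Δl = 3.0/cos5.5° = 3.014 m; N'_2 = 147·cos5.5° = 146.3; c'Δl = 40.08; W sinα = 14.1
Slice 3: Δl = 2.6/cos16.6° = 2.713 m; N'_3 = 176·cos16.6° = 168.7; c'Δl = 36.08; W sinα = 50.3
Slice 4: Δl = 2.0/cos26.3° = 2.231 m; N'_4 = 116·cos26.3° = 104.0; c'Δl = 29.67; W sinα = 51.4
Slice 5: Δl = 2.9/cos37.5° = 3.655 m; N'_5 = 77·cos37.5° = 61.1; c'Δl = 48.62; W sinα = 46.9
Σc'Δl = 190.5 kN/m; ΣN' = 529.8 kN/m; ΣW sinα = 157.8 kN/m
Resisting = 190.5 + 529.8·tan35.8° = 190.5 + 382.1 = 572.7 kN/m
FS = 572.7 / 157.8 = 3.630

FS = 3.63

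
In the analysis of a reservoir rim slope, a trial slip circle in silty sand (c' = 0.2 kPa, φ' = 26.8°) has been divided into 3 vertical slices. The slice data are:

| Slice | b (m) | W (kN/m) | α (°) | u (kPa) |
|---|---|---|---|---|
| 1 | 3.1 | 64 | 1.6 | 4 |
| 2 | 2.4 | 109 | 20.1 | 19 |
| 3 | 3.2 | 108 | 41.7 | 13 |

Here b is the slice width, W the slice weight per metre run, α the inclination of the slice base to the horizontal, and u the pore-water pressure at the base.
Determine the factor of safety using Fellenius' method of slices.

Ordinary method of slices: FS = Σ[c'·Δl_i + (W_i cosα_i − u_i·Δl_i)·tanφ'] / Σ W_i sinα_i, with Δl_i = b_i / cosα_i.
Slice 1: Δl = 3.1/cos1.6° = 3.101 m; N'_1 = 64·cos1.6° − 4·3.101 = 51.6; c'Δl = 0.62; W sinα = 1.8
Slice 2: Δl = 2.4/cos20.1° = 2.556 m; N'_2 = 109·cos20.1° − 19·2.556 = 53.8; c'Δl = 0.51; W sinα = 37.5
Slice 3: Δl = 3.2/cos41.7° = 4.286 m; N'_3 = 108·cos41.7° − 13·4.286 = 24.9; c'Δl = 0.86; W sinα = 71.8
Σc'Δl = 2.0 kN/m; ΣN' = 130.3 kN/m; ΣW sinα = 111.1 kN/m
Resisting = 2.0 + 130.3·tan26.8° = 2.0 + 65.8 = 67.8 kN/m
FS = 67.8 / 111.1 = 0.610

FS = 0.61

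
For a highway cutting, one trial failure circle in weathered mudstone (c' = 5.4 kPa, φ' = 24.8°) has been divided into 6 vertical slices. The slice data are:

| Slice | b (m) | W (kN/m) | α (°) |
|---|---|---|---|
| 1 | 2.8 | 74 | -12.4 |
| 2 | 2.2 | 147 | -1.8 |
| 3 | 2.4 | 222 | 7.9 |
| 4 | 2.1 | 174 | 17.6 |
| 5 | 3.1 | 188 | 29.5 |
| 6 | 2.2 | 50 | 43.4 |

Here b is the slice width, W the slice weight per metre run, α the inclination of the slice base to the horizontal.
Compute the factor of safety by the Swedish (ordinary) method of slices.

FS = 2.43

Ordinary method of slices: FS = Σ[c'·Δl_i + (W_i cosα_i)·tanφ'] / Σ W_i sinα_i, with Δl_i = b_i / cosα_i.
Slice 1: Δl = 2.8/cos(-12.4°) = 2.867 m; N'_1 = 74·cos(-12.4°) = 72.3; c'Δl = 15.48; W sinα = -15.9
Slice 2: Δl = 2.2/cos(-1.8°) = 2.201 m; N'_2 = 147·cos(-1.8°) = 146.9; c'Δl = 11.89; W sinα = -4.6
Slice 3: Δl = 2.4/cos7.9° = 2.423 m; N'_3 = 222·cos7.9° = 219.9; c'Δl = 13.08; W sinα = 30.5
Slice 4: Δl = 2.1/cos17.6° = 2.203 m; N'_4 = 174·cos17.6° = 165.9; c'Δl = 11.90; W sinα = 52.6
Slice 5: Δl = 3.1/cos29.5° = 3.562 m; N'_5 = 188·cos29.5° = 163.6; c'Δl = 19.23; W sinα = 92.6
Slice 6: Δl = 2.2/cos43.4° = 3.028 m; N'_6 = 50·cos43.4° = 36.3; c'Δl = 16.35; W sinα = 34.4
Σc'Δl = 87.9 kN/m; ΣN' = 804.9 kN/m; ΣW sinα = 189.5 kN/m
Resisting = 87.9 + 804.9·tan24.8° = 87.9 + 371.9 = 459.9 kN/m
FS = 459.9 / 189.5 = 2.426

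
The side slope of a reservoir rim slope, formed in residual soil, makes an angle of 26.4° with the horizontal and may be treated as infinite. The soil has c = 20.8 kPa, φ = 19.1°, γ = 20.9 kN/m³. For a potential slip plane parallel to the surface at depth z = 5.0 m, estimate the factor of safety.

FS = 1.20

For an infinite slope with a slip plane parallel to the surface (no pore pressure): FS = [c + γz cos²β tanφ] / [γz sinβ cosβ].
γz = 20.9·5.0 = 104.50 kN/m²
Numerator = 20.8 + 104.50·cos²26.4°·tan19.1° = 20.8 + 104.50·0.8023·0.3463 = 49.832 kPa
Denominator = 104.50·sin26.4°·cos26.4° = 104.50·0.4446·0.8957 = 41.619 kPa
FS = 49.832 / 41.619 = 1.197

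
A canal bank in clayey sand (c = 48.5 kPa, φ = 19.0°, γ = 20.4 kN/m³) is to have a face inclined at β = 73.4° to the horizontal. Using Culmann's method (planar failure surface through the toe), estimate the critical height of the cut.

Culmann's analysis gives the critical failure plane at α_cr = (β + φ)/2 = (73.4 + 19.0)/2 = 46.2°, and the critical height
H_c = (4c/γ) · sinβ cosφ / [1 − cos(β − φ)]
    = (4·48.5/20.4) · sin73.4°·cos19.0° / [1 − cos(54.4°)]
    = 9.510 · 0.9583·0.9455 / [1 − 0.5821]
    = 9.510 · 0.9061 / 0.4179
    = 20.62 m

H_c = 20.62 m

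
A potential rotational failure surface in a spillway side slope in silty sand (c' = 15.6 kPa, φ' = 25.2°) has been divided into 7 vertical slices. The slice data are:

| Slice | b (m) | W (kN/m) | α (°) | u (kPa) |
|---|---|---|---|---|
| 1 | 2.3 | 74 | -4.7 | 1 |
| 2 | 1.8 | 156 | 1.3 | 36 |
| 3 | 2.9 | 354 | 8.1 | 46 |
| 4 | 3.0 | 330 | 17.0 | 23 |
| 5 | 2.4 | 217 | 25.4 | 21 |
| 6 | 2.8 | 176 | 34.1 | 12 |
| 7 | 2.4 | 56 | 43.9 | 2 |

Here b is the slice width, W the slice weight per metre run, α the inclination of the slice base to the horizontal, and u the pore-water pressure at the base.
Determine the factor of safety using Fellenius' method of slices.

Ordinary method of slices: FS = Σ[c'·Δl_i + (W_i cosα_i − u_i·Δl_i)·tanφ'] / Σ W_i sinα_i, with Δl_i = b_i / cosα_i.
Slice 1: Δl = 2.3/cos(-4.7°) = 2.308 m; N'_1 = 74·cos(-4.7°) − 1·2.308 = 71.4; c'Δl = 36.00; W sinα = -6.1
Slice 2: Δl = 1.8/cos1.3° = 1.800 m; N'_2 = 156·cos1.3° − 36·1.800 = 91.1; c'Δl = 28.09; W sinα = 3.5
Slice 3: Δl = 2.9/cos8.1° = 2.929 m; N'_3 = 354·cos8.1° − 46·2.929 = 215.7; c'Δl = 45.70; W sinα = 49.9
Slice 4: Δl = 3.0/cos17.0° = 3.137 m; N'_4 = 330·cos17.0° − 23·3.137 = 243.4; c'Δl = 48.94; W sinα = 96.5
Slice 5: Δl = 2.4/cos25.4° = 2.657 m; N'_5 = 217·cos25.4° − 21·2.657 = 140.2; c'Δl = 41.45; W sinα = 93.1
Slice 6: Δl = 2.8/cos34.1° = 3.381 m; N'_6 = 176·cos34.1° − 12·3.381 = 105.2; c'Δl = 52.75; W sinα = 98.7
Slice 7: Δl = 2.4/cos43.9° = 3.331 m; N'_7 = 56·cos43.9° − 2·3.331 = 33.7; c'Δl = 51.96; W sinα = 38.8
Σc'Δl = 304.9 kN/m; ΣN' = 900.8 kN/m; ΣW sinα = 374.4 kN/m
Resisting = 304.9 + 900.8·tan25.2° = 304.9 + 423.9 = 728.8 kN/m
FS = 728.8 / 374.4 = 1.946

FS = 1.95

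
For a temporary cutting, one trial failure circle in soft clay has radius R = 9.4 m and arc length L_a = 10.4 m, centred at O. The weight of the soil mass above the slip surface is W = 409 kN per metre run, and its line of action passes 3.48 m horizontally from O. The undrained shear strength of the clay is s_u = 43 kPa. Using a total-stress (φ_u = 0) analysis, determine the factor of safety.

Taking moments about the centre O, the resisting moment is provided by the undrained shear strength acting along the arc:
M_R = s_u·L_a·R = 43·10.40·9.4 = 4203.7 kN·m/m
M_D = W·d = 409·3.48 = 1423.3 kN·m/m
FS = M_R / M_D = 4203.7 / 1423.3 = 2.953

FS = 2.95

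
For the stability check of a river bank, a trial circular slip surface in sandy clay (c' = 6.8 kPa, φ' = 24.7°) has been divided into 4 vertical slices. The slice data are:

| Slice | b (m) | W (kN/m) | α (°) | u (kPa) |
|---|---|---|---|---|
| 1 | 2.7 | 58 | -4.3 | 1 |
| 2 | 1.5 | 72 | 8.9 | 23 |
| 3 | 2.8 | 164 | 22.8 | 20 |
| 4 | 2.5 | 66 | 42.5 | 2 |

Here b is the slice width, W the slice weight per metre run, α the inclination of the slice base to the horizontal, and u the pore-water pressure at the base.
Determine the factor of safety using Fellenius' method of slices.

FS = 1.53

Ordinary method of slices: FS = Σ[c'·Δl_i + (W_i cosα_i − u_i·Δl_i)·tanφ'] / Σ W_i sinα_i, with Δl_i = b_i / cosα_i.
Slice 1: Δl = 2.7/cos(-4.3°) = 2.708 m; N'_1 = 58·cos(-4.3°) − 1·2.708 = 55.1; c'Δl = 18.41; W sinα = -4.3
Slice 2: Δl = 1.5/cos8.9° = 1.518 m; N'_2 = 72·cos8.9° − 23·1.518 = 36.2; c'Δl = 10.32; W sinα = 11.1
Slice 3: Δl = 2.8/cos22.8° = 3.037 m; N'_3 = 164·cos22.8° − 20·3.037 = 90.4; c'Δl = 20.65; W sinα = 63.6
Slice 4: Δl = 2.5/cos42.5° = 3.391 m; N'_4 = 66·cos42.5° − 2·3.391 = 41.9; c'Δl = 23.06; W sinα = 44.6
Σc'Δl = 72.4 kN/m; ΣN' = 223.7 kN/m; ΣW sinα = 114.9 kN/m
Resisting = 72.4 + 223.7·tan24.7° = 72.4 + 102.9 = 175.3 kN/m
FS = 175.3 / 114.9 = 1.525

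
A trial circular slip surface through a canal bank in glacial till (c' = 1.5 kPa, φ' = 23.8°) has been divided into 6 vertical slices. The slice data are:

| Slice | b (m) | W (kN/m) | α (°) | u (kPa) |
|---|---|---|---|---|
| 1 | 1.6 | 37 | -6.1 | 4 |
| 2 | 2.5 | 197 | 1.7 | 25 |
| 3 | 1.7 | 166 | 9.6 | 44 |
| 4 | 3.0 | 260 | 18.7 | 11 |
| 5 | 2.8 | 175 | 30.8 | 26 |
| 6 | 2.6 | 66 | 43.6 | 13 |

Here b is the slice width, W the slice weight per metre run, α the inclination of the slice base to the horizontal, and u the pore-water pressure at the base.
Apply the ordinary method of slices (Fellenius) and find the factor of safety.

FS = 1.04

Ordinary method of slices: FS = Σ[c'·Δl_i + (W_i cosα_i − u_i·Δl_i)·tanφ'] / Σ W_i sinα_i, with Δl_i = b_i / cosα_i.
Slice 1: Δl = 1.6/cos(-6.1°) = 1.609 m; N'_1 = 37·cos(-6.1°) − 4·1.609 = 30.4; c'Δl = 2.41; W sinα = -3.9
Slice 2: Δl = 2.5/cos1.7° = 2.501 m; N'_2 = 197·cos1.7° − 25·2.501 = 134.4; c'Δl = 3.75; W sinα = 5.8
Slice 3: Δl = 1.7/cos9.6° = 1.724 m; N'_3 = 166·cos9.6° − 44·1.724 = 87.8; c'Δl = 2.59; W sinα = 27.7
Slice 4: Δl = 3.0/cos18.7° = 3.167 m; N'_4 = 260·cos18.7° − 11·3.167 = 211.4; c'Δl = 4.75; W sinα = 83.4
Slice 5: Δl = 2.8/cos30.8° = 3.260 m; N'_5 = 175·cos30.8° − 26·3.260 = 65.6; c'Δl = 4.89; W sinα = 89.6
Slice 6: Δl = 2.6/cos43.6° = 3.590 m; N'_6 = 66·cos43.6° − 13·3.590 = 1.1; c'Δl = 5.39; W sinα = 45.5
Σc'Δl = 23.8 kN/m; ΣN' = 530.7 kN/m; ΣW sinα = 248.1 kN/m
Resisting = 23.8 + 530.7·tan23.8° = 23.8 + 234.1 = 257.8 kN/m
FS = 257.8 / 248.1 = 1.039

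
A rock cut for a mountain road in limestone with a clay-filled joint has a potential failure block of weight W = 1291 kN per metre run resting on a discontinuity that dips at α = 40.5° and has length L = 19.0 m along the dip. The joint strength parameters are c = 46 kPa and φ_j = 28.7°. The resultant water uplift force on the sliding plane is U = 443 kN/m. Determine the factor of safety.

Resolving the block weight along and normal to the plane and applying the Mohr–Coulomb strength on the joint:
N' = W cosα − U = 1291·cos40.5° − 443 = 538.7 kN/m
Driving force T = W sinα = 1291·sin40.5° = 838.4 kN/m
Resisting force R = c·L + N'·tanφ_j = 46·19.0 + 538.7·tan28.7° = 874.0 + 294.9 = 1168.9 kN/m
FS = R / T = 1168.9 / 838.4 = 1.394

FS = 1.39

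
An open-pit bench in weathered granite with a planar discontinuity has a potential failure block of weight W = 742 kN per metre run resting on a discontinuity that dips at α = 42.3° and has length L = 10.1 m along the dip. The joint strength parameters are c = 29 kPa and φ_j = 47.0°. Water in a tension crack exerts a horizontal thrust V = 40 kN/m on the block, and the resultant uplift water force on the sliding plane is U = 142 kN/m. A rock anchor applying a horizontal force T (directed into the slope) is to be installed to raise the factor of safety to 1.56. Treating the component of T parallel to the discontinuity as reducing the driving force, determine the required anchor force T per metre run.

T = 67 kN/m

Resolving forces along and normal to the sliding plane, with the horizontal anchor force T adding T·sinα to the effective normal force and T·cosα acting up the plane against the driving force:
FS = [cL + (W cosα − U − V sinα + T sinα) tanφ_j] / [W sinα + V cosα − T cosα]
Without the anchor: N' = 379.9 kN/m, driving T_d = 529.0 kN/m, resisting R = 29·10.1 + 379.9·tan47.0° = 700.3 kN/m, FS = 1.32.
Setting FS = 1.56 and solving for T:
1.56·(529.0 − T cos42.3°) = 700.3 + T sin42.3°·tan47.0°
T·(sin42.3°·tan47.0° + 1.56·cos42.3°) = 1.56·529.0 − 700.3
T·(0.6730·1.0724 + 1.56·0.7396) = 825.2 − 700.3 = 124.9
T·1.8755 = 124.9
T = 66.6 kN/m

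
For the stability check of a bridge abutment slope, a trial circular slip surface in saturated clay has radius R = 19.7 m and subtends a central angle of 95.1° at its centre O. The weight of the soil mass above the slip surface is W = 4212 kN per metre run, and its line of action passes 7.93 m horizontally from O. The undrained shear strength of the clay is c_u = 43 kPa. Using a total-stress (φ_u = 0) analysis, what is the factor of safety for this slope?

FS = 0.83

Taking moments about the centre O, the resisting moment is provided by the undrained shear strength acting along the arc:
Arc length L_a = R·θ = 19.7·(95.1°·π/180) = 19.7·1.6598 = 32.70 m
M_R = c_u·L_a·R = 43·32.70·19.7 = 27698.7 kN·m/m
M_D = W·d = 4212·7.93 = 33401.2 kN·m/m
FS = M_R / M_D = 27698.7 / 33401.2 = 0.829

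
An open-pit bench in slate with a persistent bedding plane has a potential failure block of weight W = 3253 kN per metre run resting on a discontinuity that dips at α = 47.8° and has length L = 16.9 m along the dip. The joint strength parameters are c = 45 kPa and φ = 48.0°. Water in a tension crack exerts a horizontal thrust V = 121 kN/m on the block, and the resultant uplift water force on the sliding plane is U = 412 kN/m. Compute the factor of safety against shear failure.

Resolving the block weight along and normal to the plane and applying the Mohr–Coulomb strength on the joint:
N' = W cosα − U − V sinα = 3253·cos47.8° − 412 − 121·sin47.8° = 1683.5 kN/m
Driving force T = W sinα + V cosα = 3253·sin47.8° + 121·cos47.8° = 2491.1 kN/m
Resisting force R = c·L + N'·tanφ = 45·16.9 + 1683.5·tan48.0° = 760.5 + 1869.7 = 2630.2 kN/m
FS = R / T = 2630.2 / 2491.1 = 1.056

FS = 1.06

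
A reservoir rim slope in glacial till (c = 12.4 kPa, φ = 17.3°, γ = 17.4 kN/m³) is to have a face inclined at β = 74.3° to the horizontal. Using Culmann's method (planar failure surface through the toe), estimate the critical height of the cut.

H_c = 5.75 m

Culmann's analysis gives the critical failure plane at α_cr = (β + φ)/2 = (74.3 + 17.3)/2 = 45.8°, and the critical height
H_c = (4c/γ) · sinβ cosφ / [1 − cos(β − φ)]
    = (4·12.4/17.4) · sin74.3°·cos17.3° / [1 − cos(57.0°)]
    = 2.851 · 0.9627·0.9548 / [1 − 0.5446]
    = 2.851 · 0.9191 / 0.4554
    = 5.75 m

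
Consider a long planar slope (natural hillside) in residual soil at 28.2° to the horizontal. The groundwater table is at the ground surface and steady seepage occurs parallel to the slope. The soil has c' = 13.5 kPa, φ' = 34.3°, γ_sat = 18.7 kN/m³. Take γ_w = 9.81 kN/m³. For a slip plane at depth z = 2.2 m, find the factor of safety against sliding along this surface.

With seepage parallel to the slope and the water table at the surface, the effective normal stress on the slip plane uses the buoyant unit weight γ' = γ_sat − γ_w while the driving shear stress uses γ_sat:
FS = [c' + γ' z cos²β tanφ'] / [γ_sat z sinβ cosβ]
γ' = 18.7 − 9.81 = 8.89 kN/m³
Numerator = 13.5 + 8.89·2.2·cos²28.2°·tan34.3° = 13.5 + 8.89·2.2·0.7767·0.6822 = 23.862 kPa
Denominator = 18.7·2.2·sin28.2°·cos28.2° = 18.7·2.2·0.4726·0.8813 = 17.133 kPa
FS = 23.862 / 17.133 = 1.393

FS = 1.39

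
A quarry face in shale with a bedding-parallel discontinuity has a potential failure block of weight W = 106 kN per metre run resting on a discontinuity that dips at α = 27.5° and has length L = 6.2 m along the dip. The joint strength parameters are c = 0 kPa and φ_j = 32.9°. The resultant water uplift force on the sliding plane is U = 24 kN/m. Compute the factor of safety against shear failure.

Resolving the block weight along and normal to the plane and applying the Mohr–Coulomb strength on the joint:
N' = W cosα − U = 106·cos27.5° − 24 = 70.0 kN/m
Driving force T = W sinα = 106·sin27.5° = 48.9 kN/m
Resisting force R = c·L + N'·tanφ_j = 0·6.2 + 70.0·tan32.9° = 0.0 + 45.3 = 45.3 kN/m
FS = R / T = 45.3 / 48.9 = 0.926

FS = 0.93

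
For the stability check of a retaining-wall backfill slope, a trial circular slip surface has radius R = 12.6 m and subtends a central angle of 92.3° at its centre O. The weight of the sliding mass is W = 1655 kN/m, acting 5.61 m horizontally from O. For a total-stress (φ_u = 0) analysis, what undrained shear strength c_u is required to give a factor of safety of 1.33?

c_u = 48.3 kPa

FS = c_u·L_a·R / (W·d), so c_u = FS·W·d / (L_a·R).
Arc length L_a = R·θ = 12.6·(92.3°·π/180) = 12.6·1.6109 = 20.30 m
c_u = 1.33·1655·5.61 / (20.30·12.6) = 12348.5 / 255.75 = 48.28 kPa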